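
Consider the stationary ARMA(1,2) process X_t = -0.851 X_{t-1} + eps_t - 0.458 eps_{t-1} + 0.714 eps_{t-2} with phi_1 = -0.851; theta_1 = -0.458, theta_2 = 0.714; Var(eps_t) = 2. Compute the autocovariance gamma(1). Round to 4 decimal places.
\gamma(1) = -28.0241

Multiply the model equation by X_{t-k} and take expectations. With theta_0 = psi_0 = 1 and psi_j the MA(infinity) weights, this gives
  gamma(k) - sum_i phi_i gamma(k-i) = c_k,
  c_k = sigma^2 * sum_{j=k..q} theta_j psi_{j-k}   (c_k = 0 for k > q),
using gamma(-m) = gamma(m).
psi-weights needed (psi_j = theta_j + sum_i phi_i psi_{j-i}):
  psi_1 = theta_1 + phi_1 = -0.458 + (-0.851) = -1.309
  psi_2 = theta_2 + phi_1 psi_1 = 0.714 + (-0.851)(-1.309) = 1.827959
Right-hand sides:
  c_0 = sigma^2 (1 + theta_1 psi_1 + theta_2 psi_2) = 2 * (1 + (-0.458)(-1.309) + (0.714)(1.827959)) = 2 * 2.904685 = 5.809369
  c_1 = sigma^2 (theta_1 + theta_2 psi_1) = 2 * (-0.458 + (0.714)(-1.309)) = -2.785252
  c_2 = sigma^2 theta_2 = 2 * (0.714) = 1.428
Equations for k = 0 and k = 1 (AR order 1):
  gamma(0) = phi_1 gamma(1) + c_0
  gamma(1) = phi_1 gamma(0) + c_1
Substituting the second into the first: gamma(0) (1 - phi_1^2) = c_0 + phi_1 c_1, so
  gamma(0) = (c_0 + phi_1 c_1) / (1 - phi_1^2) = (5.809369 + (-0.851)(-2.785252)) / (1 - (-0.851)^2) = 8.179619 / 0.275799 = 29.657899.
  gamma(1) = phi_1 gamma(0) + c_1 = (-0.851)(29.657899) + (-2.785252) = -28.024124.
Therefore gamma(1) = -28.0241 (to 4 decimal places).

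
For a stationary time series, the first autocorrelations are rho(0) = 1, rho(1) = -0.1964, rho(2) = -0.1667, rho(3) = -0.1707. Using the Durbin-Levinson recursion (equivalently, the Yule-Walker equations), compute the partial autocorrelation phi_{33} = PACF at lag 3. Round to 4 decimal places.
\phi_{33} = -0.2750

The PACF at lag k is phi_{kk}, the last component of the solution
to the Yule-Walker system G_k phi = r_k where
  (G_k)_{ij} = rho(|i - j|), (r_k)_i = rho(i), i,j = 1..k.
Equivalently, Durbin-Levinson gives phi_{kk} iteratively:
  phi_{11} = rho(1)
  phi_{kk} = [rho(k) - sum_{j=1..k-1} phi_{k-1,j} rho(k-j)]
            / [1 - sum_{j=1..k-1} phi_{k-1,j} rho(j)],
  phi_{k,j} = phi_{k-1,j} - phi_{kk} phi_{k-1,k-j},  j = 1..k-1.
Step k = 1:
  phi_11 = rho(1) = -0.1964.
Step k = 2:
  phi_22 = [rho(2) - phi_11 rho(1)] / [1 - phi_11 rho(1)] = [-0.1667 - (-0.1964)(-0.1964)] / [1 - (-0.1964)(-0.1964)]
         = -0.20527296 / 0.96142704 = -0.213509.
  Update: phi_21 = phi_11 - phi_22 phi_11 = -0.1964 - (-0.213509)(-0.1964) = -0.238333.
Step k = 3:
  phi_33 = [rho(3) - phi_21 rho(2) - phi_22 rho(1)] / [1 - phi_21 rho(1) - phi_22 rho(2)]
    numerator   = -0.1707 - (-0.238333)(-0.1667) - (-0.213509)(-0.1964) = -0.25236322
    denominator = 1 - (-0.238333)(-0.1964) - (-0.213509)(-0.1667) = 0.91759949
  phi_33 = -0.25236322 / 0.91759949 = -0.275.
Therefore phi_{33} = -0.2750.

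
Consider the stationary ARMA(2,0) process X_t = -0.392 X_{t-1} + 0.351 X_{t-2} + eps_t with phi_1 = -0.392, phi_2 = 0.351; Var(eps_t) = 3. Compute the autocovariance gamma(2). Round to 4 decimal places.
\gamma(2) = 3.1662

Multiply the model equation by X_{t-k} and take expectations. With theta_0 = psi_0 = 1 and psi_j the MA(infinity) weights, this gives
  gamma(k) - sum_i phi_i gamma(k-i) = c_k,
  c_k = sigma^2 * sum_{j=k..q} theta_j psi_{j-k}   (c_k = 0 for k > q),
using gamma(-m) = gamma(m).
Pure AR (q = 0): c_0 = sigma^2 = 3, c_k = 0 for k >= 1.
Equations for k = 0, 1, 2 (AR order 2, c_2 = 0):
  (E0) gamma(0) = phi_1 gamma(1) + phi_2 gamma(2) + c_0
  (E1) gamma(1) = phi_1 gamma(0) + phi_2 gamma(1) + c_1
  (E2) gamma(2) = phi_1 gamma(1) + phi_2 gamma(0)
From (E1): gamma(1) = A gamma(0) + B with
  A = phi_1 / (1 - phi_2) = -0.392 / 0.649 = -0.604006,   B = c_1 / (1 - phi_2) = 0 / 0.649 = 0.
Insert (E2) into (E0): gamma(0) (1 - phi_2^2) = phi_1 (1 + phi_2) gamma(1) + c_0.
  phi_1 (1 + phi_2) = (-0.392)(1.351) = -0.529592,   1 - phi_2^2 = 0.876799.
Replace gamma(1) by A gamma(0) + B and collect gamma(0):
  gamma(0) [0.876799 - (-0.529592)(-0.604006)] = c_0 = 3
  gamma(0) * 0.556922 = 3
  gamma(0) = 3 / 0.556922 = 5.386749.
  gamma(1) = A gamma(0) = (-0.604006)(5.386749) = -3.25363.
  gamma(2) = phi_1 gamma(1) + phi_2 gamma(0) = (-0.392)(-3.25363) + (0.351)(5.386749) = 3.166172.
Therefore gamma(2) = 3.1662 (to 4 decimal places).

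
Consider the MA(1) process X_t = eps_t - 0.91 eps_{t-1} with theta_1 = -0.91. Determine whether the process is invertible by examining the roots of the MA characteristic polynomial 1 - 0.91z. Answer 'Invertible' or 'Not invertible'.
\text{Invertible}

The MA(q) characteristic polynomial is P(z) = 1 - 0.91z.
Invertibility requires all roots to lie outside the unit circle, i.e. |z| > 1 for every root.
This is linear in z: 1 + (-0.91) z = 0  =>  z = -1/(-0.91) = 1.098901,  |z| = 1.098901.
Moduli of all roots: 1.0989.
All moduli strictly greater than 1? Yes.
Verdict: Invertible.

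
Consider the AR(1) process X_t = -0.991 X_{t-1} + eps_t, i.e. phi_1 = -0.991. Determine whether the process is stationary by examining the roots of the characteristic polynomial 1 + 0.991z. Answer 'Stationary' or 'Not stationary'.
\text{Stationary}

The AR(p) characteristic polynomial is P(z) = 1 + 0.991z.
Stationarity requires all roots to lie outside the unit circle, i.e. |z| > 1 for every root.
This is linear in z: 1 + (0.991) z = 0  =>  z = -1/(0.991) = -1.009082,  |z| = 1.009082.
Moduli of all roots: 1.0091.
All moduli strictly greater than 1? Yes.
Verdict: Stationary.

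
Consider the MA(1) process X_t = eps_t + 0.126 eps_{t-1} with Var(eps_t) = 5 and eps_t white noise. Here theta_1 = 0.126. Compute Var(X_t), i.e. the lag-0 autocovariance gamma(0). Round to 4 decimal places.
\gamma(0) = 5.0794

For an MA(q) process X_t = eps_t + sum_i theta_i eps_{t-i} with
Var(eps_t) = sigma^2, the variance is
  gamma(0) = sigma^2 * (1 + sum_i theta_i^2).
  sum_i theta_i^2 = (0.126)^2 = 0.015876.
  gamma(0) = 5 * (1 + 0.015876) = 5 * 1.015876 = 5.07938, which rounds to 5.0794.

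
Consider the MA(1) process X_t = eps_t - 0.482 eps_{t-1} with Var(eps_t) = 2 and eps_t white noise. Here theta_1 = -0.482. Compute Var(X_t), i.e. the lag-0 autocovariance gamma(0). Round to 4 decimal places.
\gamma(0) = 2.4646

For an MA(q) process X_t = eps_t + sum_i theta_i eps_{t-i} with
Var(eps_t) = sigma^2, the variance is
  gamma(0) = sigma^2 * (1 + sum_i theta_i^2).
  sum_i theta_i^2 = (-0.482)^2 = 0.232324.
  gamma(0) = 2 * (1 + 0.232324) = 2 * 1.232324 = 2.464648, which rounds to 2.4646.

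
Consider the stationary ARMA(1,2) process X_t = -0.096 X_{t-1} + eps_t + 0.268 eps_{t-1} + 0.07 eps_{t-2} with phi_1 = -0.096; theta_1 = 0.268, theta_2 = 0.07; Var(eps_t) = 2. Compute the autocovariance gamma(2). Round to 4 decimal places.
\gamma(2) = 0.1053

Multiply the model equation by X_{t-k} and take expectations. With theta_0 = psi_0 = 1 and psi_j the MA(infinity) weights, this gives
  gamma(k) - sum_i phi_i gamma(k-i) = c_k,
  c_k = sigma^2 * sum_{j=k..q} theta_j psi_{j-k}   (c_k = 0 for k > q),
using gamma(-m) = gamma(m).
psi-weights needed (psi_j = theta_j + sum_i phi_i psi_{j-i}):
  psi_1 = theta_1 + phi_1 = 0.268 + (-0.096) = 0.172
  psi_2 = theta_2 + phi_1 psi_1 = 0.07 + (-0.096)(0.172) = 0.053488
Right-hand sides:
  c_0 = sigma^2 (1 + theta_1 psi_1 + theta_2 psi_2) = 2 * (1 + (0.268)(0.172) + (0.07)(0.053488)) = 2 * 1.04984 = 2.09968
  c_1 = sigma^2 (theta_1 + theta_2 psi_1) = 2 * (0.268 + (0.07)(0.172)) = 0.56008
  c_2 = sigma^2 theta_2 = 2 * (0.07) = 0.14
Equations for k = 0 and k = 1 (AR order 1):
  gamma(0) = phi_1 gamma(1) + c_0
  gamma(1) = phi_1 gamma(0) + c_1
Substituting the second into the first: gamma(0) (1 - phi_1^2) = c_0 + phi_1 c_1, so
  gamma(0) = (c_0 + phi_1 c_1) / (1 - phi_1^2) = (2.09968 + (-0.096)(0.56008)) / (1 - (-0.096)^2) = 2.045913 / 0.990784 = 2.064943.
  gamma(1) = phi_1 gamma(0) + c_1 = (-0.096)(2.064943) + (0.56008) = 0.361845.
For k = 2: gamma(2) = phi_1 gamma(1) + c_2
  = (-0.096)(0.361845) + (0.14) = 0.105263.
Therefore gamma(2) = 0.1053 (to 4 decimal places).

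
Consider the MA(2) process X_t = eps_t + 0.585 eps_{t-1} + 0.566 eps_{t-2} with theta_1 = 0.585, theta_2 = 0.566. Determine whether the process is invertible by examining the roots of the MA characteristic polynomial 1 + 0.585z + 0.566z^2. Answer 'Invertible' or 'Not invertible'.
\text{Invertible}

The MA(q) characteristic polynomial is P(z) = 1 + 0.585z + 0.566z^2.
Invertibility requires all roots to lie outside the unit circle, i.e. |z| > 1 for every root.
Set 1 + (0.585) z + (0.566) z^2 = 0, i.e. a z^2 + b z + c = 0 with a = 0.566, b = 0.585, c = 1.
Discriminant D = b^2 - 4ac = (0.585)^2 - 4*(0.566)*1 = 0.342225 - (2.264) = -1.921775.
D < 0, so the roots are the complex-conjugate pair z = (-b +/- i sqrt(-D)) / (2a) = -0.5168 +/- 1.2246i.
For a conjugate pair |z|^2 = z * conj(z) = (product of roots) = c/a = 1/(0.566) = 1.766784, so |z| = sqrt(1.766784) = 1.3292 for both roots.
Moduli of all roots: 1.3292, 1.3292.
All moduli strictly greater than 1? Yes.
Verdict: Invertible.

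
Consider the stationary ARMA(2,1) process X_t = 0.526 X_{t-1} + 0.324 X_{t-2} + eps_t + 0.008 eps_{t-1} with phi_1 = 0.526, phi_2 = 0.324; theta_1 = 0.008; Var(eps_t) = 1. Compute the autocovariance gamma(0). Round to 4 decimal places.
\gamma(0) = 2.8672

Multiply the model equation by X_{t-k} and take expectations. With theta_0 = psi_0 = 1 and psi_j the MA(infinity) weights, this gives
  gamma(k) - sum_i phi_i gamma(k-i) = c_k,
  c_k = sigma^2 * sum_{j=k..q} theta_j psi_{j-k}   (c_k = 0 for k > q),
using gamma(-m) = gamma(m).
psi-weights needed (psi_j = theta_j + sum_i phi_i psi_{j-i}):
  psi_1 = theta_1 + phi_1 = 0.008 + (0.526) = 0.534
Right-hand sides:
  c_0 = sigma^2 (1 + theta_1 psi_1) = 1 * (1 + (0.008)(0.534)) = 1 * 1.004272 = 1.004272
  c_1 = sigma^2 theta_1 = 1 * (0.008) = 0.008
  c_2 = 0
Equations for k = 0, 1, 2 (AR order 2, c_2 = 0):
  (E0) gamma(0) = phi_1 gamma(1) + phi_2 gamma(2) + c_0
  (E1) gamma(1) = phi_1 gamma(0) + phi_2 gamma(1) + c_1
  (E2) gamma(2) = phi_1 gamma(1) + phi_2 gamma(0)
From (E1): gamma(1) = A gamma(0) + B with
  A = phi_1 / (1 - phi_2) = 0.526 / 0.676 = 0.778107,   B = c_1 / (1 - phi_2) = 0.008 / 0.676 = 0.011834.
Insert (E2) into (E0): gamma(0) (1 - phi_2^2) = phi_1 (1 + phi_2) gamma(1) + c_0.
  phi_1 (1 + phi_2) = (0.526)(1.324) = 0.696424,   1 - phi_2^2 = 0.895024.
Replace gamma(1) by A gamma(0) + B and collect gamma(0):
  gamma(0) [0.895024 - (0.696424)(0.778107)] = (0.696424)(0.011834) + 1.004272
  gamma(0) * 0.353132 = 1.012514
  gamma(0) = 1.012514 / 0.353132 = 2.867239.
Therefore gamma(0) = 2.8672 (to 4 decimal places).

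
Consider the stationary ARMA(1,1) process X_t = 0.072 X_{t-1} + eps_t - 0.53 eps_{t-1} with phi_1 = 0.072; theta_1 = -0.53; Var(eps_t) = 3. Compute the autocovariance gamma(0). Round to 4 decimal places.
\gamma(0) = 3.6326

Multiply the model equation by X_{t-k} and take expectations. With theta_0 = psi_0 = 1 and psi_j the MA(infinity) weights, this gives
  gamma(k) - sum_i phi_i gamma(k-i) = c_k,
  c_k = sigma^2 * sum_{j=k..q} theta_j psi_{j-k}   (c_k = 0 for k > q),
using gamma(-m) = gamma(m).
psi-weights needed (psi_j = theta_j + sum_i phi_i psi_{j-i}):
  psi_1 = theta_1 + phi_1 = -0.53 + (0.072) = -0.458
Right-hand sides:
  c_0 = sigma^2 (1 + theta_1 psi_1) = 3 * (1 + (-0.53)(-0.458)) = 3 * 1.24274 = 3.72822
  c_1 = sigma^2 theta_1 = 3 * (-0.53) = -1.59
  c_2 = 0
Equations for k = 0 and k = 1 (AR order 1):
  gamma(0) = phi_1 gamma(1) + c_0
  gamma(1) = phi_1 gamma(0) + c_1
Substituting the second into the first: gamma(0) (1 - phi_1^2) = c_0 + phi_1 c_1, so
  gamma(0) = (c_0 + phi_1 c_1) / (1 - phi_1^2) = (3.72822 + (0.072)(-1.59)) / (1 - (0.072)^2) = 3.61374 / 0.994816 = 3.632571.
Therefore gamma(0) = 3.6326 (to 4 decimal places).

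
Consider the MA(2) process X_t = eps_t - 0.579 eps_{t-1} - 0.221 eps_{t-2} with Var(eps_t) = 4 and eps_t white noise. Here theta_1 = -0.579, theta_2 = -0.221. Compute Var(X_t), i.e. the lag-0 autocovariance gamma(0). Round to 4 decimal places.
\gamma(0) = 5.5363

For an MA(q) process X_t = eps_t + sum_i theta_i eps_{t-i} with
Var(eps_t) = sigma^2, the variance is
  gamma(0) = sigma^2 * (1 + sum_i theta_i^2).
  sum_i theta_i^2 = (-0.579)^2 + (-0.221)^2 = 0.335241 + 0.048841 = 0.384082.
  gamma(0) = 4 * (1 + 0.384082) = 4 * 1.384082 = 5.536328, which rounds to 5.5363.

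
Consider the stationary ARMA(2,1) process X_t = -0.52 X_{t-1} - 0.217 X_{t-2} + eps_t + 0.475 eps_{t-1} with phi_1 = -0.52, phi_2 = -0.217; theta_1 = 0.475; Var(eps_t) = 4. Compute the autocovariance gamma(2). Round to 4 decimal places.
\gamma(2) = -0.7900

Multiply the model equation by X_{t-k} and take expectations. With theta_0 = psi_0 = 1 and psi_j the MA(infinity) weights, this gives
  gamma(k) - sum_i phi_i gamma(k-i) = c_k,
  c_k = sigma^2 * sum_{j=k..q} theta_j psi_{j-k}   (c_k = 0 for k > q),
using gamma(-m) = gamma(m).
psi-weights needed (psi_j = theta_j + sum_i phi_i psi_{j-i}):
  psi_1 = theta_1 + phi_1 = 0.475 + (-0.52) = -0.045
Right-hand sides:
  c_0 = sigma^2 (1 + theta_1 psi_1) = 4 * (1 + (0.475)(-0.045)) = 4 * 0.978625 = 3.9145
  c_1 = sigma^2 theta_1 = 4 * (0.475) = 1.9
  c_2 = 0
Equations for k = 0, 1, 2 (AR order 2, c_2 = 0):
  (E0) gamma(0) = phi_1 gamma(1) + phi_2 gamma(2) + c_0
  (E1) gamma(1) = phi_1 gamma(0) + phi_2 gamma(1) + c_1
  (E2) gamma(2) = phi_1 gamma(1) + phi_2 gamma(0)
From (E1): gamma(1) = A gamma(0) + B with
  A = phi_1 / (1 - phi_2) = -0.52 / 1.217 = -0.42728,   B = c_1 / (1 - phi_2) = 1.9 / 1.217 = 1.561216.
Insert (E2) into (E0): gamma(0) (1 - phi_2^2) = phi_1 (1 + phi_2) gamma(1) + c_0.
  phi_1 (1 + phi_2) = (-0.52)(0.783) = -0.40716,   1 - phi_2^2 = 0.952911.
Replace gamma(1) by A gamma(0) + B and collect gamma(0):
  gamma(0) [0.952911 - (-0.40716)(-0.42728)] = (-0.40716)(1.561216) + 3.9145
  gamma(0) * 0.77894 = 3.278835
  gamma(0) = 3.278835 / 0.77894 = 4.209358.
  gamma(1) = A gamma(0) + B = (-0.42728)(4.209358) + (1.561216) = -0.237359.
  gamma(2) = phi_1 gamma(1) + phi_2 gamma(0) = (-0.52)(-0.237359) + (-0.217)(4.209358) = -0.790004.
Therefore gamma(2) = -0.7900 (to 4 decimal places).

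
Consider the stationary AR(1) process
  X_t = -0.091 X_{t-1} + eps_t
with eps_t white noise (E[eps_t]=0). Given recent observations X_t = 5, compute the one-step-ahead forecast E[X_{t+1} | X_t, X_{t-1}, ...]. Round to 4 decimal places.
E[X_{t+1} \mid \mathcal F_t] = -0.4550

For an AR(p) model X_t = c + sum_i phi_i X_{t-i} + eps_t, the
one-step-ahead conditional mean is
  E[X_{t+1} | X_t, ...] = c + sum_i phi_i X_{t+1-i}.
Substitute known values:
  E[X_{t+1} | ...] = (-0.091) * (5)
                   = -0.4550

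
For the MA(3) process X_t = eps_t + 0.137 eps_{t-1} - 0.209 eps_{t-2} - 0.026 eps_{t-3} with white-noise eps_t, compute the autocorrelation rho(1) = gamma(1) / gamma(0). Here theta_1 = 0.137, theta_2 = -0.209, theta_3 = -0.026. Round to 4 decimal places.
\rho(1) = 0.1070

For an MA(q) process with theta_0 = 1, the autocovariance is
  gamma(k) = sigma^2 * sum_{i=0..q-k} theta_i * theta_{i+k},
and rho(k) = gamma(k) / gamma(0). Sigma^2 cancels.
  numerator   = (1)*(0.137) + (0.137)*(-0.209) + (-0.209)*(-0.026) = 0.113801.
  denominator = (1)^2 + (0.137)^2 + (-0.209)^2 + (-0.026)^2 = 1.063126.
  rho(1) = 0.113801 / 1.063126 = 0.1070.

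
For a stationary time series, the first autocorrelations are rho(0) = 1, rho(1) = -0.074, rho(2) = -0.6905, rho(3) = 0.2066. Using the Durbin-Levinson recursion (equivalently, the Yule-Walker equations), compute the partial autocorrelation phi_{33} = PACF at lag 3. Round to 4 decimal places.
\phi_{33} = 0.1339

The PACF at lag k is phi_{kk}, the last component of the solution
to the Yule-Walker system G_k phi = r_k where
  (G_k)_{ij} = rho(|i - j|), (r_k)_i = rho(i), i,j = 1..k.
Equivalently, Durbin-Levinson gives phi_{kk} iteratively:
  phi_{11} = rho(1)
  phi_{kk} = [rho(k) - sum_{j=1..k-1} phi_{k-1,j} rho(k-j)]
            / [1 - sum_{j=1..k-1} phi_{k-1,j} rho(j)],
  phi_{k,j} = phi_{k-1,j} - phi_{kk} phi_{k-1,k-j},  j = 1..k-1.
Step k = 1:
  phi_11 = rho(1) = -0.074.
Step k = 2:
  phi_22 = [rho(2) - phi_11 rho(1)] / [1 - phi_11 rho(1)] = [-0.6905 - (-0.074)(-0.074)] / [1 - (-0.074)(-0.074)]
         = -0.695976 / 0.994524 = -0.699808.
  Update: phi_21 = phi_11 - phi_22 phi_11 = -0.074 - (-0.699808)(-0.074) = -0.125786.
Step k = 3:
  phi_33 = [rho(3) - phi_21 rho(2) - phi_22 rho(1)] / [1 - phi_21 rho(1) - phi_22 rho(2)]
    numerator   = 0.2066 - (-0.125786)(-0.6905) - (-0.699808)(-0.074) = 0.0679591
    denominator = 1 - (-0.125786)(-0.074) - (-0.699808)(-0.6905) = 0.50747432
  phi_33 = 0.0679591 / 0.50747432 = 0.1339.
Therefore phi_{33} = 0.1339.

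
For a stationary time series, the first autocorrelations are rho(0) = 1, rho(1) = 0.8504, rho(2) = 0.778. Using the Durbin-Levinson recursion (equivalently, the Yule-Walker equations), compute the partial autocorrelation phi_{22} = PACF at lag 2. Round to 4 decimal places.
\phi_{22} = 0.1980

The PACF at lag k is phi_{kk}, the last component of the solution
to the Yule-Walker system G_k phi = r_k where
  (G_k)_{ij} = rho(|i - j|), (r_k)_i = rho(i), i,j = 1..k.
Equivalently, Durbin-Levinson gives phi_{kk} iteratively:
  phi_{11} = rho(1)
  phi_{kk} = [rho(k) - sum_{j=1..k-1} phi_{k-1,j} rho(k-j)]
            / [1 - sum_{j=1..k-1} phi_{k-1,j} rho(j)],
  phi_{k,j} = phi_{k-1,j} - phi_{kk} phi_{k-1,k-j},  j = 1..k-1.
Step k = 1:
  phi_11 = rho(1) = 0.8504.
Step k = 2:
  phi_22 = [rho(2) - phi_11 rho(1)] / [1 - phi_11 rho(1)] = [0.778 - (0.8504)(0.8504)] / [1 - (0.8504)(0.8504)]
         = 0.05481984 / 0.27681984 = 0.198.
Therefore phi_{22} = 0.1980.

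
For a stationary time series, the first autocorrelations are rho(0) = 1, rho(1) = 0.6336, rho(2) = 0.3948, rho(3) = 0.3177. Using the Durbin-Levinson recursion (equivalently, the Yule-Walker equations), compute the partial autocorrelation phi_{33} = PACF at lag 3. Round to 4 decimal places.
\phi_{33} = 0.1200

The PACF at lag k is phi_{kk}, the last component of the solution
to the Yule-Walker system G_k phi = r_k where
  (G_k)_{ij} = rho(|i - j|), (r_k)_i = rho(i), i,j = 1..k.
Equivalently, Durbin-Levinson gives phi_{kk} iteratively:
  phi_{11} = rho(1)
  phi_{kk} = [rho(k) - sum_{j=1..k-1} phi_{k-1,j} rho(k-j)]
            / [1 - sum_{j=1..k-1} phi_{k-1,j} rho(j)],
  phi_{k,j} = phi_{k-1,j} - phi_{kk} phi_{k-1,k-j},  j = 1..k-1.
Step k = 1:
  phi_11 = rho(1) = 0.6336.
Step k = 2:
  phi_22 = [rho(2) - phi_11 rho(1)] / [1 - phi_11 rho(1)] = [0.3948 - (0.6336)(0.6336)] / [1 - (0.6336)(0.6336)]
         = -0.00664896 / 0.59855104 = -0.011108.
  Update: phi_21 = phi_11 - phi_22 phi_11 = 0.6336 - (-0.011108)(0.6336) = 0.640638.
Step k = 3:
  phi_33 = [rho(3) - phi_21 rho(2) - phi_22 rho(1)] / [1 - phi_21 rho(1) - phi_22 rho(2)]
    numerator   = 0.3177 - (0.640638)(0.3948) - (-0.011108)(0.6336) = 0.0718143
    denominator = 1 - (0.640638)(0.6336) - (-0.011108)(0.3948) = 0.59847718
  phi_33 = 0.0718143 / 0.59847718 = 0.12.
Therefore phi_{33} = 0.1200.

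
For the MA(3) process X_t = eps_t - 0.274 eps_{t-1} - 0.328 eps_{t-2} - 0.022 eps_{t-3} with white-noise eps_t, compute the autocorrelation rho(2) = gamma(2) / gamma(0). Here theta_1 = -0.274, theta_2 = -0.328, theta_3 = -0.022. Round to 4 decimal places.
\rho(2) = -0.2721

For an MA(q) process with theta_0 = 1, the autocovariance is
  gamma(k) = sigma^2 * sum_{i=0..q-k} theta_i * theta_{i+k},
and rho(k) = gamma(k) / gamma(0). Sigma^2 cancels.
  numerator   = (1)*(-0.328) + (-0.274)*(-0.022) = -0.321972.
  denominator = (1)^2 + (-0.274)^2 + (-0.328)^2 + (-0.022)^2 = 1.183144.
  rho(2) = -0.321972 / 1.183144 = -0.2721.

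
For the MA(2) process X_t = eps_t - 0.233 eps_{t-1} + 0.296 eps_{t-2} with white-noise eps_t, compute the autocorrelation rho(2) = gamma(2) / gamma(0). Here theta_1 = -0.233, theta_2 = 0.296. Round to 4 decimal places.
\rho(2) = 0.2592

For an MA(q) process with theta_0 = 1, the autocovariance is
  gamma(k) = sigma^2 * sum_{i=0..q-k} theta_i * theta_{i+k},
and rho(k) = gamma(k) / gamma(0). Sigma^2 cancels.
  numerator   = (1)*(0.296) = 0.296.
  denominator = (1)^2 + (-0.233)^2 + (0.296)^2 = 1.141905.
  rho(2) = 0.296 / 1.141905 = 0.2592.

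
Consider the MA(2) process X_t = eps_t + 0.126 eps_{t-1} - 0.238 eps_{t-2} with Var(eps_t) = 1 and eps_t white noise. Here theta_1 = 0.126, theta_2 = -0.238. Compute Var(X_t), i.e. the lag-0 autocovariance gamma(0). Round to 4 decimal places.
\gamma(0) = 1.0725

For an MA(q) process X_t = eps_t + sum_i theta_i eps_{t-i} with
Var(eps_t) = sigma^2, the variance is
  gamma(0) = sigma^2 * (1 + sum_i theta_i^2).
  sum_i theta_i^2 = (0.126)^2 + (-0.238)^2 = 0.015876 + 0.056644 = 0.07252.
  gamma(0) = 1 * (1 + 0.07252) = 1 * 1.07252 = 1.07252, which rounds to 1.0725.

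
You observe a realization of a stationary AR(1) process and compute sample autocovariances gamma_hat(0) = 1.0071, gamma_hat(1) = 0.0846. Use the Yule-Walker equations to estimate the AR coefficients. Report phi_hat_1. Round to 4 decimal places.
\hat\phi_{1} = 0.0840

The Yule-Walker equations for an AR(p) process read, in matrix form,
  Gamma_p phi = r_p,   with   (Gamma_p)_{ij} = gamma(|i - j|),
                       (r_p)_i = gamma(i),   i,j = 1..p.
Substitute the sample gammas (Toeplitz matrix and right-hand side of size 1):
  Gamma_p = [[1.0071]]
  r_p     = [0.0846]
With p = 1 this is the single equation gamma(0) phi_1 = gamma(1):
  phi_hat_1 = gamma(1) / gamma(0) = 0.0846 / 1.0071 = 0.0840.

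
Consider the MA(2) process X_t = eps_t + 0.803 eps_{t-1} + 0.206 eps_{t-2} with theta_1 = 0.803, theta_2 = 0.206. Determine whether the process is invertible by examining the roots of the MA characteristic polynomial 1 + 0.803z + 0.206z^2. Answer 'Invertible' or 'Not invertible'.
\text{Invertible}

The MA(q) characteristic polynomial is P(z) = 1 + 0.803z + 0.206z^2.
Invertibility requires all roots to lie outside the unit circle, i.e. |z| > 1 for every root.
Set 1 + (0.803) z + (0.206) z^2 = 0, i.e. a z^2 + b z + c = 0 with a = 0.206, b = 0.803, c = 1.
Discriminant D = b^2 - 4ac = (0.803)^2 - 4*(0.206)*1 = 0.644809 - (0.824) = -0.179191.
D < 0, so the roots are the complex-conjugate pair z = (-b +/- i sqrt(-D)) / (2a) = -1.949 +/- 1.0275i.
For a conjugate pair |z|^2 = z * conj(z) = (product of roots) = c/a = 1/(0.206) = 4.854369, so |z| = sqrt(4.854369) = 2.2033 for both roots.
Moduli of all roots: 2.2033, 2.2033.
All moduli strictly greater than 1? Yes.
Verdict: Invertible.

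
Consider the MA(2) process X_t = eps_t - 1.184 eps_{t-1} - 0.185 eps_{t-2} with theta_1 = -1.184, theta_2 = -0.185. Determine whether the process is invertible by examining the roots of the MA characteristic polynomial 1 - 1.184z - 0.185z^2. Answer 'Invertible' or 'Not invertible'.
\text{Not invertible}

The MA(q) characteristic polynomial is P(z) = 1 - 1.184z - 0.185z^2.
Invertibility requires all roots to lie outside the unit circle, i.e. |z| > 1 for every root.
Set 1 + (-1.184) z + (-0.185) z^2 = 0, i.e. a z^2 + b z + c = 0 with a = -0.185, b = -1.184, c = 1.
Discriminant D = b^2 - 4ac = (-1.184)^2 - 4*(-0.185)*1 = 1.401856 - (-0.74) = 2.141856.
D >= 0, so the roots are real: z = (-b +/- sqrt(D)) / (2a) = (1.184 +/- 1.463508) / (-0.37).
  z_1 = (1.184 + 1.463508) / (-0.37) = -7.1554,   |z_1| = 7.1554.
  z_2 = (1.184 - 1.463508) / (-0.37) = 0.7554,   |z_2| = 0.7554.
Moduli of all roots: 7.1554, 0.7554.
All moduli strictly greater than 1? No.
Verdict: Not invertible.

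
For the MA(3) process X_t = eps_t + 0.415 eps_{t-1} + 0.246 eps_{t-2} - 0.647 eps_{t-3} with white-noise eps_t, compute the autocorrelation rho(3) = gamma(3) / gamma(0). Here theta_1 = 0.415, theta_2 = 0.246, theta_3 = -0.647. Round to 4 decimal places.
\rho(3) = -0.3918

For an MA(q) process with theta_0 = 1, the autocovariance is
  gamma(k) = sigma^2 * sum_{i=0..q-k} theta_i * theta_{i+k},
and rho(k) = gamma(k) / gamma(0). Sigma^2 cancels.
  numerator   = (1)*(-0.647) = -0.647.
  denominator = (1)^2 + (0.415)^2 + (0.246)^2 + (-0.647)^2 = 1.65135.
  rho(3) = -0.647 / 1.65135 = -0.3918.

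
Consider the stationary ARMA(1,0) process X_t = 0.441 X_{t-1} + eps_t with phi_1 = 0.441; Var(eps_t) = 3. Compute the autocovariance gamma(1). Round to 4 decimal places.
\gamma(1) = 1.6424

Multiply the model equation by X_{t-k} and take expectations. With theta_0 = psi_0 = 1 and psi_j the MA(infinity) weights, this gives
  gamma(k) - sum_i phi_i gamma(k-i) = c_k,
  c_k = sigma^2 * sum_{j=k..q} theta_j psi_{j-k}   (c_k = 0 for k > q),
using gamma(-m) = gamma(m).
Pure AR (q = 0): c_0 = sigma^2 = 3, c_k = 0 for k >= 1.
Equations for k = 0 and k = 1 (AR order 1):
  gamma(0) = phi_1 gamma(1) + c_0
  gamma(1) = phi_1 gamma(0) + c_1
Substituting the second into the first: gamma(0) (1 - phi_1^2) = c_0 + phi_1 c_1, so
  gamma(0) = c_0 / (1 - phi_1^2) = 3 / (1 - (0.441)^2) = 3 / 0.805519 = 3.724307.
  gamma(1) = phi_1 gamma(0) = (0.441)(3.724307) = 1.642419.
Therefore gamma(1) = 1.6424 (to 4 decimal places).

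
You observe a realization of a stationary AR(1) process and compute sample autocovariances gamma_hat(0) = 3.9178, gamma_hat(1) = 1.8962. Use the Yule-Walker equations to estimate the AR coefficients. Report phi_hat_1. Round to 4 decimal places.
\hat\phi_{1} = 0.4840

The Yule-Walker equations for an AR(p) process read, in matrix form,
  Gamma_p phi = r_p,   with   (Gamma_p)_{ij} = gamma(|i - j|),
                       (r_p)_i = gamma(i),   i,j = 1..p.
Substitute the sample gammas (Toeplitz matrix and right-hand side of size 1):
  Gamma_p = [[3.9178]]
  r_p     = [1.8962]
With p = 1 this is the single equation gamma(0) phi_1 = gamma(1):
  phi_hat_1 = gamma(1) / gamma(0) = 1.8962 / 3.9178 = 0.4840.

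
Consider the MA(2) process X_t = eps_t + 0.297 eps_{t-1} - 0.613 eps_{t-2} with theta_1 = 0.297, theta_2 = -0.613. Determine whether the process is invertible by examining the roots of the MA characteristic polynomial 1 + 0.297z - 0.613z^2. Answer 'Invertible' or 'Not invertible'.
\text{Invertible}

The MA(q) characteristic polynomial is P(z) = 1 + 0.297z - 0.613z^2.
Invertibility requires all roots to lie outside the unit circle, i.e. |z| > 1 for every root.
Set 1 + (0.297) z + (-0.613) z^2 = 0, i.e. a z^2 + b z + c = 0 with a = -0.613, b = 0.297, c = 1.
Discriminant D = b^2 - 4ac = (0.297)^2 - 4*(-0.613)*1 = 0.088209 - (-2.452) = 2.540209.
D >= 0, so the roots are real: z = (-b +/- sqrt(D)) / (2a) = (-0.297 +/- 1.593803) / (-1.226).
  z_1 = (-0.297 + 1.593803) / (-1.226) = -1.0578,   |z_1| = 1.0578.
  z_2 = (-0.297 - 1.593803) / (-1.226) = 1.5423,   |z_2| = 1.5423.
Moduli of all roots: 1.0578, 1.5423.
All moduli strictly greater than 1? Yes.
Verdict: Invertible.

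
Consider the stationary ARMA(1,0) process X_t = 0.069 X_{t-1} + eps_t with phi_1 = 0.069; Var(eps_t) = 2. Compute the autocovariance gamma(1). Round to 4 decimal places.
\gamma(1) = 0.1387

Multiply the model equation by X_{t-k} and take expectations. With theta_0 = psi_0 = 1 and psi_j the MA(infinity) weights, this gives
  gamma(k) - sum_i phi_i gamma(k-i) = c_k,
  c_k = sigma^2 * sum_{j=k..q} theta_j psi_{j-k}   (c_k = 0 for k > q),
using gamma(-m) = gamma(m).
Pure AR (q = 0): c_0 = sigma^2 = 2, c_k = 0 for k >= 1.
Equations for k = 0 and k = 1 (AR order 1):
  gamma(0) = phi_1 gamma(1) + c_0
  gamma(1) = phi_1 gamma(0) + c_1
Substituting the second into the first: gamma(0) (1 - phi_1^2) = c_0 + phi_1 c_1, so
  gamma(0) = c_0 / (1 - phi_1^2) = 2 / (1 - (0.069)^2) = 2 / 0.995239 = 2.009568.
  gamma(1) = phi_1 gamma(0) = (0.069)(2.009568) = 0.13866.
Therefore gamma(1) = 0.1387 (to 4 decimal places).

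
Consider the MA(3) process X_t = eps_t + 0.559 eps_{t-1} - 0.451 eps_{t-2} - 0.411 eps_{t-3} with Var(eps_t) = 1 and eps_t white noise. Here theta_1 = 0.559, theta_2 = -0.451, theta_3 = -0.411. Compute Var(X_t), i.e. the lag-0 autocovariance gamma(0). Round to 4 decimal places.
\gamma(0) = 1.6848

For an MA(q) process X_t = eps_t + sum_i theta_i eps_{t-i} with
Var(eps_t) = sigma^2, the variance is
  gamma(0) = sigma^2 * (1 + sum_i theta_i^2).
  sum_i theta_i^2 = (0.559)^2 + (-0.451)^2 + (-0.411)^2 = 0.312481 + 0.203401 + 0.168921 = 0.684803.
  gamma(0) = 1 * (1 + 0.684803) = 1 * 1.684803 = 1.684803, which rounds to 1.6848.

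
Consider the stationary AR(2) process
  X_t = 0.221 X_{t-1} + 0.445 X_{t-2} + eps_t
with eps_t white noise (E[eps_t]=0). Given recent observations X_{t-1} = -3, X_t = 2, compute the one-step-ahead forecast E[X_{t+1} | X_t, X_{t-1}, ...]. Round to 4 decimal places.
E[X_{t+1} \mid \mathcal F_t] = -0.8930

For an AR(p) model X_t = c + sum_i phi_i X_{t-i} + eps_t, the
one-step-ahead conditional mean is
  E[X_{t+1} | X_t, ...] = c + sum_i phi_i X_{t+1-i}.
Substitute known values:
  E[X_{t+1} | ...] = (0.221) * (2) + (0.445) * (-3)
                   = -0.8930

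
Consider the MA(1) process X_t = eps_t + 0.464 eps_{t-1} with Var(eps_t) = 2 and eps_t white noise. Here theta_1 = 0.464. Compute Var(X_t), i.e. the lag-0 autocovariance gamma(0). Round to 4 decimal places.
\gamma(0) = 2.4306

For an MA(q) process X_t = eps_t + sum_i theta_i eps_{t-i} with
Var(eps_t) = sigma^2, the variance is
  gamma(0) = sigma^2 * (1 + sum_i theta_i^2).
  sum_i theta_i^2 = (0.464)^2 = 0.215296.
  gamma(0) = 2 * (1 + 0.215296) = 2 * 1.215296 = 2.430592, which rounds to 2.4306.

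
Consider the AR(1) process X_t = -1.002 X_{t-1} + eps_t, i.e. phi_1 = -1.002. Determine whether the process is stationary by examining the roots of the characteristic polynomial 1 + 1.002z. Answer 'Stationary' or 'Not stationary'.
\text{Not stationary}

The AR(p) characteristic polynomial is P(z) = 1 + 1.002z.
Stationarity requires all roots to lie outside the unit circle, i.e. |z| > 1 for every root.
This is linear in z: 1 + (1.002) z = 0  =>  z = -1/(1.002) = -0.998004,  |z| = 0.998004.
Moduli of all roots: 0.9980.
All moduli strictly greater than 1? No.
Verdict: Not stationary.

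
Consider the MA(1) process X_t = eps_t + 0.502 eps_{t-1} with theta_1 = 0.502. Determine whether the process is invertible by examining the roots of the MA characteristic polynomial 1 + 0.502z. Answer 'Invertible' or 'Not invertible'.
\text{Invertible}

The MA(q) characteristic polynomial is P(z) = 1 + 0.502z.
Invertibility requires all roots to lie outside the unit circle, i.e. |z| > 1 for every root.
This is linear in z: 1 + (0.502) z = 0  =>  z = -1/(0.502) = -1.992032,  |z| = 1.992032.
Moduli of all roots: 1.9920.
All moduli strictly greater than 1? Yes.
Verdict: Invertible.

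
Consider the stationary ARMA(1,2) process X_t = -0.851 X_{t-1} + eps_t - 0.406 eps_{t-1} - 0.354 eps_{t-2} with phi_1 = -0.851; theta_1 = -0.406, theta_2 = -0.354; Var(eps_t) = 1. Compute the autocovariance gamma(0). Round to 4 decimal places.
\gamma(0) = 4.4373

Multiply the model equation by X_{t-k} and take expectations. With theta_0 = psi_0 = 1 and psi_j the MA(infinity) weights, this gives
  gamma(k) - sum_i phi_i gamma(k-i) = c_k,
  c_k = sigma^2 * sum_{j=k..q} theta_j psi_{j-k}   (c_k = 0 for k > q),
using gamma(-m) = gamma(m).
psi-weights needed (psi_j = theta_j + sum_i phi_i psi_{j-i}):
  psi_1 = theta_1 + phi_1 = -0.406 + (-0.851) = -1.257
  psi_2 = theta_2 + phi_1 psi_1 = -0.354 + (-0.851)(-1.257) = 0.715707
Right-hand sides:
  c_0 = sigma^2 (1 + theta_1 psi_1 + theta_2 psi_2) = 1 * (1 + (-0.406)(-1.257) + (-0.354)(0.715707)) = 1 * 1.256982 = 1.256982
  c_1 = sigma^2 (theta_1 + theta_2 psi_1) = 1 * (-0.406 + (-0.354)(-1.257)) = 0.038978
  c_2 = sigma^2 theta_2 = 1 * (-0.354) = -0.354
Equations for k = 0 and k = 1 (AR order 1):
  gamma(0) = phi_1 gamma(1) + c_0
  gamma(1) = phi_1 gamma(0) + c_1
Substituting the second into the first: gamma(0) (1 - phi_1^2) = c_0 + phi_1 c_1, so
  gamma(0) = (c_0 + phi_1 c_1) / (1 - phi_1^2) = (1.256982 + (-0.851)(0.038978)) / (1 - (-0.851)^2) = 1.223811 / 0.275799 = 4.437331.
Therefore gamma(0) = 4.4373 (to 4 decimal places).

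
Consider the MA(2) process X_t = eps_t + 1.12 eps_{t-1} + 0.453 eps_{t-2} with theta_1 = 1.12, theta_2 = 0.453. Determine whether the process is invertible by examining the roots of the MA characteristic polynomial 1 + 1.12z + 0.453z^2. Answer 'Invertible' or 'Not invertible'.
\text{Invertible}

The MA(q) characteristic polynomial is P(z) = 1 + 1.12z + 0.453z^2.
Invertibility requires all roots to lie outside the unit circle, i.e. |z| > 1 for every root.
Set 1 + (1.12) z + (0.453) z^2 = 0, i.e. a z^2 + b z + c = 0 with a = 0.453, b = 1.12, c = 1.
Discriminant D = b^2 - 4ac = (1.12)^2 - 4*(0.453)*1 = 1.2544 - (1.812) = -0.5576.
D < 0, so the roots are the complex-conjugate pair z = (-b +/- i sqrt(-D)) / (2a) = -1.2362 +/- 0.8242i.
For a conjugate pair |z|^2 = z * conj(z) = (product of roots) = c/a = 1/(0.453) = 2.207506, so |z| = sqrt(2.207506) = 1.4858 for both roots.
Moduli of all roots: 1.4858, 1.4858.
All moduli strictly greater than 1? Yes.
Verdict: Invertible.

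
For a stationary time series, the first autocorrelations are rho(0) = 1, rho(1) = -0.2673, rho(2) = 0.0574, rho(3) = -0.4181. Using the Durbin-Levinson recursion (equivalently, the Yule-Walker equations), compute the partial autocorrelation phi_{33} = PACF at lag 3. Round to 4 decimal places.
\phi_{33} = -0.4380

The PACF at lag k is phi_{kk}, the last component of the solution
to the Yule-Walker system G_k phi = r_k where
  (G_k)_{ij} = rho(|i - j|), (r_k)_i = rho(i), i,j = 1..k.
Equivalently, Durbin-Levinson gives phi_{kk} iteratively:
  phi_{11} = rho(1)
  phi_{kk} = [rho(k) - sum_{j=1..k-1} phi_{k-1,j} rho(k-j)]
            / [1 - sum_{j=1..k-1} phi_{k-1,j} rho(j)],
  phi_{k,j} = phi_{k-1,j} - phi_{kk} phi_{k-1,k-j},  j = 1..k-1.
Step k = 1:
  phi_11 = rho(1) = -0.2673.
Step k = 2:
  phi_22 = [rho(2) - phi_11 rho(1)] / [1 - phi_11 rho(1)] = [0.0574 - (-0.2673)(-0.2673)] / [1 - (-0.2673)(-0.2673)]
         = -0.01404929 / 0.92855071 = -0.01513.
  Update: phi_21 = phi_11 - phi_22 phi_11 = -0.2673 - (-0.01513)(-0.2673) = -0.271344.
Step k = 3:
  phi_33 = [rho(3) - phi_21 rho(2) - phi_22 rho(1)] / [1 - phi_21 rho(1) - phi_22 rho(2)]
    numerator   = -0.4181 - (-0.271344)(0.0574) - (-0.01513)(-0.2673) = -0.40656918
    denominator = 1 - (-0.271344)(-0.2673) - (-0.01513)(0.0574) = 0.92833814
  phi_33 = -0.40656918 / 0.92833814 = -0.438.
Therefore phi_{33} = -0.4380.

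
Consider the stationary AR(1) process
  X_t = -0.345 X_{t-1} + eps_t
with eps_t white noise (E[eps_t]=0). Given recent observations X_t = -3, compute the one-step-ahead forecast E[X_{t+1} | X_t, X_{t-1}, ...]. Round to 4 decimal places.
E[X_{t+1} \mid \mathcal F_t] = 1.0350

For an AR(p) model X_t = c + sum_i phi_i X_{t-i} + eps_t, the
one-step-ahead conditional mean is
  E[X_{t+1} | X_t, ...] = c + sum_i phi_i X_{t+1-i}.
Substitute known values:
  E[X_{t+1} | ...] = (-0.345) * (-3)
                   = 1.0350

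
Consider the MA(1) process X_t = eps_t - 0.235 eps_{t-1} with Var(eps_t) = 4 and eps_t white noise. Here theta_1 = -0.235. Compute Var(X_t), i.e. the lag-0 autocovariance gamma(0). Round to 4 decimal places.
\gamma(0) = 4.2209

For an MA(q) process X_t = eps_t + sum_i theta_i eps_{t-i} with
Var(eps_t) = sigma^2, the variance is
  gamma(0) = sigma^2 * (1 + sum_i theta_i^2).
  sum_i theta_i^2 = (-0.235)^2 = 0.055225.
  gamma(0) = 4 * (1 + 0.055225) = 4 * 1.055225 = 4.2209.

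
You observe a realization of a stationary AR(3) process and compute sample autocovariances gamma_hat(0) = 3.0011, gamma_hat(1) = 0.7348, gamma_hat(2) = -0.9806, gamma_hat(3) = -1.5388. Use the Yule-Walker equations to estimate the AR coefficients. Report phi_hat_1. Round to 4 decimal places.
\hat\phi_{1} = 0.1880

The Yule-Walker equations for an AR(p) process read, in matrix form,
  Gamma_p phi = r_p,   with   (Gamma_p)_{ij} = gamma(|i - j|),
                       (r_p)_i = gamma(i),   i,j = 1..p.
Substitute the sample gammas (Toeplitz matrix and right-hand side of size 3):
  Gamma_p = [[3.0011, 0.7348, -0.9806], [0.7348, 3.0011, 0.7348], [-0.9806, 0.7348, 3.0011]]
  r_p     = [0.7348, -0.9806, -1.5388]
Written out (R1..R3):
  (R1) 3.0011 phi_1 + 0.7348 phi_2 - 0.9806 phi_3 = 0.7348
  (R2) 0.7348 phi_1 + 3.0011 phi_2 + 0.7348 phi_3 = -0.9806
  (R3) -0.9806 phi_1 + 0.7348 phi_2 + 3.0011 phi_3 = -1.5388
Gaussian elimination:
  R2 <- R2 - (0.7348/3.0011) R1 = R2 - (0.244844) R1:  2.821189 phi_2 + 0.974894 phi_3 = -1.160511
  R3 <- R3 - (-0.9806/3.0011) R1 = R3 - (-0.326747) R1:  0.974894 phi_2 + 2.680692 phi_3 = -1.298706
  R3 <- R3 - (0.974894/2.821189) R2 = R3 - (0.345561) R2:  2.343807 phi_3 = -0.897679
Back-substitution:
  phi_hat_3 = -0.897679 / 2.343807 = -0.383
  phi_hat_2 = (-1.160511 - (0.974894)(-0.383)) / 2.821189 = -0.279005
  phi_hat_1 = (0.7348 - (0.7348)(-0.279005) - (-0.9806)(-0.383)) / 3.0011 = 0.188012
So phi_hat = [0.1880, -0.2790, -0.3830].
Therefore phi_hat_1 = 0.1880.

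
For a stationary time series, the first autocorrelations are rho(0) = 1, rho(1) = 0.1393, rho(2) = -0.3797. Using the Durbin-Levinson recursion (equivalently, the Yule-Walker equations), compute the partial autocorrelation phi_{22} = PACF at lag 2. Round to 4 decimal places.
\phi_{22} = -0.4070

The PACF at lag k is phi_{kk}, the last component of the solution
to the Yule-Walker system G_k phi = r_k where
  (G_k)_{ij} = rho(|i - j|), (r_k)_i = rho(i), i,j = 1..k.
Equivalently, Durbin-Levinson gives phi_{kk} iteratively:
  phi_{11} = rho(1)
  phi_{kk} = [rho(k) - sum_{j=1..k-1} phi_{k-1,j} rho(k-j)]
            / [1 - sum_{j=1..k-1} phi_{k-1,j} rho(j)],
  phi_{k,j} = phi_{k-1,j} - phi_{kk} phi_{k-1,k-j},  j = 1..k-1.
Step k = 1:
  phi_11 = rho(1) = 0.1393.
Step k = 2:
  phi_22 = [rho(2) - phi_11 rho(1)] / [1 - phi_11 rho(1)] = [-0.3797 - (0.1393)(0.1393)] / [1 - (0.1393)(0.1393)]
         = -0.39910449 / 0.98059551 = -0.407.
Therefore phi_{22} = -0.4070.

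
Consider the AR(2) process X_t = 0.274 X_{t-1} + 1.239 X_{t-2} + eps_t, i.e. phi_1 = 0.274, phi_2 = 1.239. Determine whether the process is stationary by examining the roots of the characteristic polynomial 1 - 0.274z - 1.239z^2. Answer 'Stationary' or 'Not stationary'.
\text{Not stationary}

The AR(p) characteristic polynomial is P(z) = 1 - 0.274z - 1.239z^2.
Stationarity requires all roots to lie outside the unit circle, i.e. |z| > 1 for every root.
Set 1 + (-0.274) z + (-1.239) z^2 = 0, i.e. a z^2 + b z + c = 0 with a = -1.239, b = -0.274, c = 1.
Discriminant D = b^2 - 4ac = (-0.274)^2 - 4*(-1.239)*1 = 0.075076 - (-4.956) = 5.031076.
D >= 0, so the roots are real: z = (-b +/- sqrt(D)) / (2a) = (0.274 +/- 2.243006) / (-2.478).
  z_1 = (0.274 + 2.243006) / (-2.478) = -1.0157,   |z_1| = 1.0157.
  z_2 = (0.274 - 2.243006) / (-2.478) = 0.7946,   |z_2| = 0.7946.
Moduli of all roots: 1.0157, 0.7946.
All moduli strictly greater than 1? No.
Verdict: Not stationary.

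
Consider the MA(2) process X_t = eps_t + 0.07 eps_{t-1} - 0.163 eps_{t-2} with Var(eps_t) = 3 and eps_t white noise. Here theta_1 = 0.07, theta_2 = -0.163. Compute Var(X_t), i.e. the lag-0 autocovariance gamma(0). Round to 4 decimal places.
\gamma(0) = 3.0944

For an MA(q) process X_t = eps_t + sum_i theta_i eps_{t-i} with
Var(eps_t) = sigma^2, the variance is
  gamma(0) = sigma^2 * (1 + sum_i theta_i^2).
  sum_i theta_i^2 = (0.07)^2 + (-0.163)^2 = 0.0049 + 0.026569 = 0.031469.
  gamma(0) = 3 * (1 + 0.031469) = 3 * 1.031469 = 3.094407, which rounds to 3.0944.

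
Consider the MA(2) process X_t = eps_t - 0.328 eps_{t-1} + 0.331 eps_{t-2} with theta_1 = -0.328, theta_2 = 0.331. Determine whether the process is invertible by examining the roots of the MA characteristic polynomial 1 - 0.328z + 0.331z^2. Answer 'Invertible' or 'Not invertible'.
\text{Invertible}

The MA(q) characteristic polynomial is P(z) = 1 - 0.328z + 0.331z^2.
Invertibility requires all roots to lie outside the unit circle, i.e. |z| > 1 for every root.
Set 1 + (-0.328) z + (0.331) z^2 = 0, i.e. a z^2 + b z + c = 0 with a = 0.331, b = -0.328, c = 1.
Discriminant D = b^2 - 4ac = (-0.328)^2 - 4*(0.331)*1 = 0.107584 - (1.324) = -1.216416.
D < 0, so the roots are the complex-conjugate pair z = (-b +/- i sqrt(-D)) / (2a) = 0.4955 +/- 1.666i.
For a conjugate pair |z|^2 = z * conj(z) = (product of roots) = c/a = 1/(0.331) = 3.021148, so |z| = sqrt(3.021148) = 1.7381 for both roots.
Moduli of all roots: 1.7381, 1.7381.
All moduli strictly greater than 1? Yes.
Verdict: Invertible.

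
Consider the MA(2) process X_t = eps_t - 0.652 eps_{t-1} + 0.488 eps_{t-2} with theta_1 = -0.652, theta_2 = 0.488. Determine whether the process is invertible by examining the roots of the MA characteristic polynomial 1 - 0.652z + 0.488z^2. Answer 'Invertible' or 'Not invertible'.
\text{Invertible}

The MA(q) characteristic polynomial is P(z) = 1 - 0.652z + 0.488z^2.
Invertibility requires all roots to lie outside the unit circle, i.e. |z| > 1 for every root.
Set 1 + (-0.652) z + (0.488) z^2 = 0, i.e. a z^2 + b z + c = 0 with a = 0.488, b = -0.652, c = 1.
Discriminant D = b^2 - 4ac = (-0.652)^2 - 4*(0.488)*1 = 0.425104 - (1.952) = -1.526896.
D < 0, so the roots are the complex-conjugate pair z = (-b +/- i sqrt(-D)) / (2a) = 0.668 +/- 1.2661i.
For a conjugate pair |z|^2 = z * conj(z) = (product of roots) = c/a = 1/(0.488) = 2.04918, so |z| = sqrt(2.04918) = 1.4315 for both roots.
Moduli of all roots: 1.4315, 1.4315.
All moduli strictly greater than 1? Yes.
Verdict: Invertible.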